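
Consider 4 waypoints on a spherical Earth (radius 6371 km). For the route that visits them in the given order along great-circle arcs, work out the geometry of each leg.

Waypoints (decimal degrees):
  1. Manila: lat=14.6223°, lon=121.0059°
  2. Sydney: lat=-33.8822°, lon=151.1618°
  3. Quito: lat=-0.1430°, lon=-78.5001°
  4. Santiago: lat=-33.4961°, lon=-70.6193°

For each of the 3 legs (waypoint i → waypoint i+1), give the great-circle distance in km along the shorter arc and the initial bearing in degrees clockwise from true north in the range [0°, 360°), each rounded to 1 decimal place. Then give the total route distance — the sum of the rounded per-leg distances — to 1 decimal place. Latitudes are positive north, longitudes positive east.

Leg 1: φ1=0.2552073, φ2=-0.5913559, Δφ=-0.8465632, Δλ=0.5263197 rad; a=sin²(Δφ/2)+cosφ1·cosφ2·sin²(Δλ/2)=0.2230777824; c=2·atan2(√a, √(1-a))=0.983821868; dist=6371·c=6267.929 ≈ 6267.9 km; running total=6267.9 km
Leg 1 bearing: y=sinΔλ·cosφ2=0.41704749, x=cosφ1·sinφ2-sinφ1·cosφ2·cosΔλ=-0.72064397; θ=atan2(y, x)=149.9414° ≈ 149.9°
Leg 2: φ1=-0.5913559, φ2=-0.0024958, Δφ=0.5888601, Δλ=-4.0083563 rad; a=sin²(Δφ/2)+cosφ1·cosφ2·sin²(Δλ/2)=0.7679916798; c=2·atan2(√a, √(1-a))=2.136468447; dist=6371·c=13611.440 ≈ 13611.4 km; running total=19879.3 km
Leg 2 bearing: y=sinΔλ·cosφ2=0.76223569, x=cosφ1·sinφ2-sinφ1·cosφ2·cosΔλ=-0.36293056; θ=atan2(y, x)=115.4610° ≈ 115.5°
Leg 3: φ1=-0.0024958, φ2=-0.5846172, Δφ=-0.5821214, Δλ=0.1375459 rad; a=sin²(Δφ/2)+cosφ1·cosφ2·sin²(Δλ/2)=0.0862889044; c=2·atan2(√a, √(1-a))=0.596294563; dist=6371·c=3798.993 ≈ 3799.0 km; running total=23678.3 km
Leg 3 bearing: y=sinΔλ·cosφ2=0.11434142, x=cosφ1·sinφ2-sinφ1·cosφ2·cosΔλ=-0.54981684; θ=atan2(y, x)=168.2521° ≈ 168.3°

Leg 1: dist=6267.9 km, bearing=149.9°
Leg 2: dist=13611.4 km, bearing=115.5°
Leg 3: dist=3799.0 km, bearing=168.3°
Total: 23678.3 km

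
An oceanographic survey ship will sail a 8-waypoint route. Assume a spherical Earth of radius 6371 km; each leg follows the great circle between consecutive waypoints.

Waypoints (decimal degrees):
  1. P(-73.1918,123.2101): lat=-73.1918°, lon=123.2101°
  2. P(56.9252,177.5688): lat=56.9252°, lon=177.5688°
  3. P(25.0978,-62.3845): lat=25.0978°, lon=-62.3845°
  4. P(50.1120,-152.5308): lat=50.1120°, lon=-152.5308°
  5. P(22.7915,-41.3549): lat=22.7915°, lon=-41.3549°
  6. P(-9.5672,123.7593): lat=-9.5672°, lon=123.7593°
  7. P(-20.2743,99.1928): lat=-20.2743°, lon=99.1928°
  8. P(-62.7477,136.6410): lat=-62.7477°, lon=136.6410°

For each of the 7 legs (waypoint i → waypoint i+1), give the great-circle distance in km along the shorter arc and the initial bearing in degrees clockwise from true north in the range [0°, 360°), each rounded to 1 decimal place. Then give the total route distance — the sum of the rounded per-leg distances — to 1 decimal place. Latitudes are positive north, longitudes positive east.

Leg 1: dist=15039.3 km, bearing=39.0°
Leg 2: dist=9318.3 km, bearing=52.0°
Leg 3: dist=7905.5 km, bearing=317.3°
Leg 4: dist=9473.9 km, bearing=59.6°
Leg 5: dist=17853.1 km, bearing=49.6°
Leg 6: dist=2890.1 km, bearing=242.9°
Leg 7: dist=5507.4 km, bearing=158.5°
Total: 67987.6 km

Leg 1: φ1=-1.2774379, φ2=0.9935322, Δφ=2.2709701, Δλ=0.9487383 rad; a=sin²(Δφ/2)+cosφ1·cosφ2·sin²(Δλ/2)=0.8551014422; c=2·atan2(√a, √(1-a))=2.360582684; dist=6371·c=15039.272 ≈ 15039.3 km; running total=15039.3 km
Leg 1 bearing: y=sinΔλ·cosφ2=0.44350718, x=cosφ1·sinφ2-sinφ1·cosφ2·cosΔλ=0.54672959; θ=atan2(y, x)=39.0490° ≈ 39.0°
Leg 2: φ1=0.9935322, φ2=0.4380392, Δφ=-0.5554929, Δλ=-4.1879751 rad; a=sin²(Δφ/2)+cosφ1·cosφ2·sin²(Δλ/2)=0.4460101470; c=2·atan2(√a, √(1-a))=1.462605678; dist=6371·c=9318.261 ≈ 9318.3 km; running total=24357.6 km
Leg 2 bearing: y=sinΔλ·cosφ2=0.78389037, x=cosφ1·sinφ2-sinφ1·cosφ2·cosΔλ=0.61143787; θ=atan2(y, x)=52.0456° ≈ 52.0°
Leg 3: φ1=0.4380392, φ2=0.8746194, Δφ=0.4365801, Δλ=-1.5733497 rad; a=sin²(Δφ/2)+cosφ1·cosφ2·sin²(Δλ/2)=0.3380107789; c=2·atan2(√a, √(1-a))=1.240864596; dist=6371·c=7905.548 ≈ 7905.5 km; running total=32263.1 km
Leg 3 bearing: y=sinΔλ·cosφ2=-0.64128685, x=cosφ1·sinφ2-sinφ1·cosφ2·cosΔλ=0.69554953; θ=atan2(y, x)=-42.6756° <0 so +360° → 317.3244° ≈ 317.3°
Leg 4: φ1=0.8746194, φ2=0.3977867, Δφ=-0.4768327, Δλ=1.9403855 rad; a=sin²(Δφ/2)+cosφ1·cosφ2·sin²(Δλ/2)=0.4581656695; c=2·atan2(√a, √(1-a))=1.487029737; dist=6371·c=9473.866 ≈ 9473.9 km; running total=41737.0 km
Leg 4 bearing: y=sinΔλ·cosφ2=0.85966870, x=cosφ1·sinφ2-sinφ1·cosφ2·cosΔλ=0.50395365; θ=atan2(y, x)=59.6204° ≈ 59.6°
Leg 5: φ1=0.3977867, φ2=-0.1669791, Δφ=-0.5647659, Δλ=2.8817864 rad; a=sin²(Δφ/2)+cosφ1·cosφ2·sin²(Δλ/2)=0.9714862189; c=2·atan2(√a, √(1-a))=2.802246273; dist=6371·c=17853.111 ≈ 17853.1 km; running total=59590.1 km
Leg 5 bearing: y=sinΔλ·cosφ2=0.25332024, x=cosφ1·sinφ2-sinφ1·cosφ2·cosΔλ=0.21594406; θ=atan2(y, x)=49.5539° ≈ 49.6°
Leg 6: φ1=-0.1669791, φ2=-0.3538533, Δφ=-0.1868741, Δλ=-0.4287663 rad; a=sin²(Δφ/2)+cosφ1·cosφ2·sin²(Δλ/2)=0.0505707991; c=2·atan2(√a, √(1-a))=0.453638778; dist=6371·c=2890.133 ≈ 2890.1 km; running total=62480.2 km
Leg 6 bearing: y=sinΔλ·cosφ2=-0.38999114, x=cosφ1·sinφ2-sinφ1·cosφ2·cosΔλ=-0.19990118; θ=atan2(y, x)=-117.1387° <0 so +360° → 242.8613° ≈ 242.9°
Leg 7: φ1=-0.3538533, φ2=-1.0951540, Δφ=-0.7413007, Δλ=0.6535944 rad; a=sin²(Δφ/2)+cosφ1·cosφ2·sin²(Δλ/2)=0.1754678725; c=2·atan2(√a, √(1-a))=0.864442593; dist=6371·c=5507.364 ≈ 5507.4 km; running total=67987.6 km
Leg 7 bearing: y=sinΔλ·cosφ2=0.27842915, x=cosφ1·sinφ2-sinφ1·cosφ2·cosΔλ=-0.70794972; θ=atan2(y, x)=158.5308° ≈ 158.5°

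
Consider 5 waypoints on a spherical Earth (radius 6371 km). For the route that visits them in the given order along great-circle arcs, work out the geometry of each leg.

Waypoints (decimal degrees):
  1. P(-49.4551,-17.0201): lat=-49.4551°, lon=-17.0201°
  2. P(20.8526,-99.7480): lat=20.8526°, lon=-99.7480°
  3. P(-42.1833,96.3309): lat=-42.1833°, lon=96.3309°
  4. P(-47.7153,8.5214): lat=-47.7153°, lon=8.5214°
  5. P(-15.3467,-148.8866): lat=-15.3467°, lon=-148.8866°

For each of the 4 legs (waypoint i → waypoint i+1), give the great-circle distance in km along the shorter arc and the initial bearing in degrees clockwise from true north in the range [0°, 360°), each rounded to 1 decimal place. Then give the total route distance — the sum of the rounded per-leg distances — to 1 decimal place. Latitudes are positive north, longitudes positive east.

Leg 1: φ1=-0.8631543, φ2=0.3639465, Δφ=1.2271009, Δλ=-1.4438742 rad; a=sin²(Δφ/2)+cosφ1·cosφ2·sin²(Δλ/2)=0.5968013694; c=2·atan2(√a, √(1-a))=1.765629369; dist=6371·c=11248.825 ≈ 11248.8 km; running total=11248.8 km
Leg 1 bearing: y=sinΔλ·cosφ2=-0.92698235, x=cosφ1·sinφ2-sinφ1·cosφ2·cosΔλ=0.32128134; θ=atan2(y, x)=-70.8843° <0 so +360° → 289.1157° ≈ 289.1°
Leg 2: φ1=0.3639465, φ2=-0.7362375, Δφ=-1.1001840, Δλ=3.4222224 rad; a=sin²(Δφ/2)+cosφ1·cosφ2·sin²(Δλ/2)=0.9522040478; c=2·atan2(√a, √(1-a))=2.700786732; dist=6371·c=17206.712 ≈ 17206.7 km; running total=28455.5 km
Leg 2 bearing: y=sinΔλ·cosφ2=-0.20522806, x=cosφ1·sinφ2-sinφ1·cosφ2·cosΔλ=-0.37406876; θ=atan2(y, x)=-151.2492° <0 so +360° → 208.7508° ≈ 208.8°
Leg 3: φ1=-0.7362375, φ2=-0.8327891, Δφ=-0.0965516, Δλ=-1.5325649 rad; a=sin²(Δφ/2)+cosφ1·cosφ2·sin²(Δλ/2)=0.2420788752; c=2·atan2(√a, √(1-a))=1.028805817; dist=6371·c=6554.522 ≈ 6554.5 km; running total=35010.0 km
Leg 3 bearing: y=sinΔλ·cosφ2=-0.67232333, x=cosφ1·sinφ2-sinφ1·cosφ2·cosΔλ=-0.53093136; θ=atan2(y, x)=-128.2980° <0 so +360° → 231.7020° ≈ 231.7°
Leg 4: φ1=-0.8327891, φ2=-0.2678504, Δφ=0.5649386, Δλ=-2.7472879 rad; a=sin²(Δφ/2)+cosφ1·cosφ2·sin²(Δλ/2)=0.7016189226; c=2·atan2(√a, √(1-a))=1.985848687; dist=6371·c=12651.842 ≈ 12651.8 km; running total=47661.8 km
Leg 4 bearing: y=sinΔλ·cosφ2=-0.37046782, x=cosφ1·sinφ2-sinφ1·cosφ2·cosΔλ=-0.83675136; θ=atan2(y, x)=-156.1189° <0 so +360° → 203.8811° ≈ 203.9°

Leg 1: dist=11248.8 km, bearing=289.1°
Leg 2: dist=17206.7 km, bearing=208.8°
Leg 3: dist=6554.5 km, bearing=231.7°
Leg 4: dist=12651.8 km, bearing=203.9°
Total: 47661.8 km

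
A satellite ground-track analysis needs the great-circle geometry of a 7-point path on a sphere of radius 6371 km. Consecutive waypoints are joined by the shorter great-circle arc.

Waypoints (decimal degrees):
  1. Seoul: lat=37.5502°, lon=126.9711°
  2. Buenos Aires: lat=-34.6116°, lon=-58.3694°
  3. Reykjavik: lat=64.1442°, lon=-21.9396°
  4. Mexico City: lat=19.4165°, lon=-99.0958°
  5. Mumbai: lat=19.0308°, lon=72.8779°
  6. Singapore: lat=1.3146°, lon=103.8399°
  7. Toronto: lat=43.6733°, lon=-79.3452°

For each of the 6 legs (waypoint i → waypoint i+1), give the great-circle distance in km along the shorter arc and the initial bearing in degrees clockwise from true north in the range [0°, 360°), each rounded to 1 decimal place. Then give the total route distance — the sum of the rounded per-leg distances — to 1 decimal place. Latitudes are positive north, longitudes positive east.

Leg 1: dist=19434.6 km, bearing=57.3°
Leg 2: dist=11436.2 km, bearing=15.4°
Leg 3: dist=7451.1 km, bearing=267.3°
Leg 4: dist=15651.2 km, bearing=12.0°
Leg 5: dist=3905.6 km, bearing=116.6°
Leg 6: dist=15002.6 km, bearing=3.3°
Total: 72881.3 km

Leg 1: φ1=0.6553746, φ2=-0.6040864, Δφ=-1.2594610, Δλ=-3.2348020 rad; a=sin²(Δφ/2)+cosφ1·cosφ2·sin²(Δλ/2)=0.9979263066; c=2·atan2(√a, √(1-a))=3.050485498; dist=6371·c=19434.643 ≈ 19434.6 km; running total=19434.6 km
Leg 1 bearing: y=sinΔλ·cosφ2=0.07660222, x=cosφ1·sinφ2-sinφ1·cosφ2·cosΔλ=0.04908842; θ=atan2(y, x)=57.3473° ≈ 57.3°
Leg 2: φ1=-0.6040864, φ2=1.1195275, Δφ=1.7236139, Δλ=0.6358200 rad; a=sin²(Δφ/2)+cosφ1·cosφ2·sin²(Δλ/2)=0.6111814691; c=2·atan2(√a, √(1-a))=1.795033746; dist=6371·c=11436.160 ≈ 11436.2 km; running total=30870.8 km
Leg 2 bearing: y=sinΔλ·cosφ2=0.25897708, x=cosφ1·sinφ2-sinφ1·cosφ2·cosΔλ=0.93993914; θ=atan2(y, x)=15.4042° ≈ 15.4°
Leg 3: φ1=1.1195275, φ2=0.3388819, Δφ=-0.7806456, Δλ=-1.3466297 rad; a=sin²(Δφ/2)+cosφ1·cosφ2·sin²(Δλ/2)=0.3047075166; c=2·atan2(√a, √(1-a))=1.169529378; dist=6371·c=7451.072 ≈ 7451.1 km; running total=38321.9 km
Leg 3 bearing: y=sinΔλ·cosφ2=-0.91952965, x=cosφ1·sinφ2-sinφ1·cosφ2·cosΔλ=-0.04368762; θ=atan2(y, x)=-92.7201° <0 so +360° → 267.2799° ≈ 267.3°
Leg 4: φ1=0.3388819, φ2=0.3321501, Δφ=-0.0067317, Δλ=3.0015073 rad; a=sin²(Δφ/2)+cosφ1·cosφ2·sin²(Δλ/2)=0.8872232865; c=2·atan2(√a, √(1-a))=2.456636162; dist=6371·c=15651.229 ≈ 15651.2 km; running total=53973.1 km
Leg 4 bearing: y=sinΔλ·cosφ2=0.13199607, x=cosφ1·sinφ2-sinφ1·cosφ2·cosΔλ=0.61871604; θ=atan2(y, x)=12.0429° ≈ 12.0°
Leg 5: φ1=0.3321501, φ2=0.0229441, Δφ=-0.3092060, Δλ=0.5403888 rad; a=sin²(Δφ/2)+cosφ1·cosφ2·sin²(Δλ/2)=0.0910461405; c=2·atan2(√a, √(1-a))=0.613031304; dist=6371·c=3905.622 ≈ 3905.6 km; running total=57878.7 km
Leg 5 bearing: y=sinΔλ·cosφ2=0.51433406, x=cosφ1·sinφ2-sinφ1·cosφ2·cosΔλ=-0.25785159; θ=atan2(y, x)=116.6260° ≈ 116.6°
Leg 6: φ1=0.0229441, φ2=0.7622429, Δφ=0.7392988, Δλ=-3.1971831 rad; a=sin²(Δφ/2)+cosφ1·cosφ2·sin²(Δλ/2)=0.8530695434; c=2·atan2(√a, √(1-a))=2.354826898; dist=6371·c=15002.602 ≈ 15002.6 km; running total=72881.3 km
Leg 6 bearing: y=sinΔλ·cosφ2=0.04018728, x=cosφ1·sinφ2-sinφ1·cosφ2·cosΔλ=0.70693180; θ=atan2(y, x)=3.2536° ≈ 3.3°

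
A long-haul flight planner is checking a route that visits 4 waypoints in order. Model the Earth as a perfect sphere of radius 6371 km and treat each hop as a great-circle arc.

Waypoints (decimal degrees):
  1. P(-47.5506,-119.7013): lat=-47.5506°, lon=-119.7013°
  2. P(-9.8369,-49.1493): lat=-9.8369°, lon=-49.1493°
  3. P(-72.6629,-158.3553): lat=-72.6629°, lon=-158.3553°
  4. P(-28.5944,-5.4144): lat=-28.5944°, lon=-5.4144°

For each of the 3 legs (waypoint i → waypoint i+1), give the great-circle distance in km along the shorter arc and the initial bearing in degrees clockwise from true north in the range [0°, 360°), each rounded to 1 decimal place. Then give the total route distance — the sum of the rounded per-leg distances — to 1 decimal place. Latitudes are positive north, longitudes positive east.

Leg 1: dist=7746.6 km, bearing=82.2°
Leg 2: dist=9583.6 km, bearing=196.4°
Leg 3: dist=8569.2 km, bearing=155.8°
Total: 25899.4 km

Leg 1: φ1=-0.8299145, φ2=-0.1716863, Δφ=0.6582282, Δλ=1.2313647 rad; a=sin²(Δφ/2)+cosφ1·cosφ2·sin²(Δλ/2)=0.3262603916; c=2·atan2(√a, √(1-a))=1.215914864; dist=6371·c=7746.594 ≈ 7746.6 km; running total=7746.6 km
Leg 1 bearing: y=sinΔλ·cosφ2=0.92908096, x=cosφ1·sinφ2-sinφ1·cosφ2·cosΔλ=0.12675471; θ=atan2(y, x)=82.2311° ≈ 82.2°
Leg 2: φ1=-0.1716863, φ2=-1.2682068, Δφ=-1.0965206, Δλ=-1.9060043 rad; a=sin²(Δφ/2)+cosφ1·cosφ2·sin²(Δλ/2)=0.4667529535; c=2·atan2(√a, √(1-a))=1.504253136; dist=6371·c=9583.597 ≈ 9583.6 km; running total=17330.2 km
Leg 2 bearing: y=sinΔλ·cosφ2=-0.28140732, x=cosφ1·sinφ2-sinφ1·cosφ2·cosΔλ=-0.95728181; θ=atan2(y, x)=-163.6185° <0 so +360° → 196.3815° ≈ 196.4°
Leg 3: φ1=-1.2682068, φ2=-0.4990664, Δφ=0.7691404, Δλ=2.6693223 rad; a=sin²(Δφ/2)+cosφ1·cosφ2·sin²(Δλ/2)=0.3880721400; c=2·atan2(√a, √(1-a))=1.345027525; dist=6371·c=8569.170 ≈ 8569.2 km; running total=25899.4 km
Leg 3 bearing: y=sinΔλ·cosφ2=0.39942392, x=cosφ1·sinφ2-sinφ1·cosφ2·cosΔλ=-0.88901583; θ=atan2(y, x)=155.8062° ≈ 155.8°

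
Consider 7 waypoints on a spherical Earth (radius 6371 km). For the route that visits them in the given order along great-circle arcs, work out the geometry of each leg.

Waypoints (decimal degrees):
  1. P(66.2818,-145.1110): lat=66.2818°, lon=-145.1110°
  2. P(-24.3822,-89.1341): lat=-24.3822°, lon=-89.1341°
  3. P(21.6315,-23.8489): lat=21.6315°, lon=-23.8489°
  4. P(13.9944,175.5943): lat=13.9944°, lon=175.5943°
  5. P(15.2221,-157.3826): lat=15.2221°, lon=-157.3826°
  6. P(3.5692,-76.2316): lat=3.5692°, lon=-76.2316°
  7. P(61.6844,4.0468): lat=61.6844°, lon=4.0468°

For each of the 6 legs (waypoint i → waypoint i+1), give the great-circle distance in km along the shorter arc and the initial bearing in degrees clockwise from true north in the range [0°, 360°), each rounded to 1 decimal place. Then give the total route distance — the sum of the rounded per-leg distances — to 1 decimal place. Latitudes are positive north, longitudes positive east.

Leg 1: φ1=1.1568356, φ2=-0.4255497, Δφ=-1.5823853, Δλ=0.9769812 rad; a=sin²(Δφ/2)+cosφ1·cosφ2·sin²(Δλ/2)=0.5864810128; c=2·atan2(√a, √(1-a))=1.744632558; dist=6371·c=11115.054 ≈ 11115.1 km; running total=11115.1 km
Leg 1 bearing: y=sinΔλ·cosφ2=0.75489193, x=cosφ1·sinφ2-sinφ1·cosφ2·cosΔλ=-0.63263126; θ=atan2(y, x)=129.9644° ≈ 130.0°
Leg 2: φ1=-0.4255497, φ2=0.3775409, Δφ=0.8030906, Δλ=1.1394417 rad; a=sin²(Δφ/2)+cosφ1·cosφ2·sin²(Δλ/2)=0.3990938761; c=2·atan2(√a, √(1-a))=1.367588438; dist=6371·c=8712.906 ≈ 8712.9 km; running total=19828.0 km
Leg 2 bearing: y=sinΔλ·cosφ2=0.84442518, x=cosφ1·sinφ2-sinφ1·cosφ2·cosΔλ=0.49620352; θ=atan2(y, x)=59.5605° ≈ 59.6°
Leg 3: φ1=0.3775409, φ2=0.2442484, Δφ=-0.1332925, Δλ=3.4809405 rad; a=sin²(Δφ/2)+cosφ1·cosφ2·sin²(Δλ/2)=0.8806995825; c=2·atan2(√a, √(1-a))=2.436264976; dist=6371·c=15521.444 ≈ 15521.4 km; running total=35349.4 km
Leg 3 bearing: y=sinΔλ·cosφ2=-0.32299235, x=cosφ1·sinφ2-sinφ1·cosφ2·cosΔλ=0.56209185; θ=atan2(y, x)=-29.8828° <0 so +360° → 330.1172° ≈ 330.1°
Leg 4: φ1=0.2442484, φ2=0.2656758, Δφ=0.0214274, Δλ=-5.8115432 rad; a=sin²(Δφ/2)+cosφ1·cosφ2·sin²(Δλ/2)=0.0512244865; c=2·atan2(√a, √(1-a))=0.456612955; dist=6371·c=2909.081 ≈ 2909.1 km; running total=38258.5 km
Leg 4 bearing: y=sinΔλ·cosφ2=0.43840896, x=cosφ1·sinφ2-sinφ1·cosφ2·cosΔλ=0.04690132; θ=atan2(y, x)=83.8937° ≈ 83.9°
Leg 5: φ1=0.2656758, φ2=0.0622943, Δφ=-0.2033815, Δλ=1.4163521 rad; a=sin²(Δφ/2)+cosφ1·cosφ2·sin²(Δλ/2)=0.4177543006; c=2·atan2(√a, √(1-a))=1.405553963; dist=6371·c=8954.784 ≈ 8954.8 km; running total=47213.3 km
Leg 5 bearing: y=sinΔλ·cosφ2=0.98618061, x=cosφ1·sinφ2-sinφ1·cosφ2·cosΔλ=0.01975813; θ=atan2(y, x)=88.8522° ≈ 88.9°
Leg 6: φ1=0.0622943, φ2=1.0765959, Δφ=1.0143016, Δλ=1.4011224 rad; a=sin²(Δφ/2)+cosφ1·cosφ2·sin²(Δλ/2)=0.4326273389; c=2·atan2(√a, √(1-a))=1.435639891; dist=6371·c=9146.462 ≈ 9146.5 km; running total=56359.8 km
Leg 6 bearing: y=sinΔλ·cosφ2=0.46751651, x=cosφ1·sinφ2-sinφ1·cosφ2·cosΔλ=0.87365440; θ=atan2(y, x)=28.1525° ≈ 28.2°

Leg 1: dist=11115.1 km, bearing=130.0°
Leg 2: dist=8712.9 km, bearing=59.6°
Leg 3: dist=15521.4 km, bearing=330.1°
Leg 4: dist=2909.1 km, bearing=83.9°
Leg 5: dist=8954.8 km, bearing=88.9°
Leg 6: dist=9146.5 km, bearing=28.2°
Total: 56359.8 km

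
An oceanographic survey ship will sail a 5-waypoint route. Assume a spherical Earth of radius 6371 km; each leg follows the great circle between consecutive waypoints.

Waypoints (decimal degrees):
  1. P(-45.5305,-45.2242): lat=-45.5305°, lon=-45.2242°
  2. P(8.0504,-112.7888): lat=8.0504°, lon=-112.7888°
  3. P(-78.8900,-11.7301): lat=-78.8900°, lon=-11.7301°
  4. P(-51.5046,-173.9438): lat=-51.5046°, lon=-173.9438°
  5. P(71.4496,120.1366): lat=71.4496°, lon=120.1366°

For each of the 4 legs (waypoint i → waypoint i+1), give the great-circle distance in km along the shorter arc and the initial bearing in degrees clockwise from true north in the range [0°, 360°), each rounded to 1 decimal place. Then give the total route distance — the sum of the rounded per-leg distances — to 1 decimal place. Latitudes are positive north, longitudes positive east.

Leg 1: φ1=-0.7946571, φ2=0.1405060, Δφ=0.9351631, Δλ=-1.1792247 rad; a=sin²(Δφ/2)+cosφ1·cosφ2·sin²(Δλ/2)=0.4176111544; c=2·atan2(√a, √(1-a))=1.405263709; dist=6371·c=8952.935 ≈ 8952.9 km; running total=8952.9 km
Leg 1 bearing: y=sinΔλ·cosφ2=-0.91520158, x=cosφ1·sinφ2-sinφ1·cosφ2·cosΔλ=0.36776947; θ=atan2(y, x)=-68.1075° <0 so +360° → 291.8925° ≈ 291.9°
Leg 2: φ1=0.1405060, φ2=-1.3768902, Δφ=-1.5173962, Δλ=1.7638071 rad; a=sin²(Δφ/2)+cosφ1·cosφ2·sin²(Δλ/2)=0.5870083493; c=2·atan2(√a, √(1-a))=1.745703470; dist=6371·c=11121.877 ≈ 11121.9 km; running total=20074.8 km
Leg 2 bearing: y=sinΔλ·cosφ2=0.18911515, x=cosφ1·sinφ2-sinφ1·cosφ2·cosΔλ=-0.96641277; θ=atan2(y, x)=168.9278° ≈ 168.9°
Leg 3: φ1=-1.3768902, φ2=-0.8989248, Δφ=0.4779654, Δλ=-2.8311632 rad; a=sin²(Δφ/2)+cosφ1·cosφ2·sin²(Δλ/2)=0.1731094653; c=2·atan2(√a, √(1-a))=0.858225715; dist=6371·c=5467.756 ≈ 5467.8 km; running total=25542.6 km
Leg 3 bearing: y=sinΔλ·cosφ2=-0.19013888, x=cosφ1·sinφ2-sinφ1·cosφ2·cosΔλ=-0.73240530; θ=atan2(y, x)=-165.4468° <0 so +360° → 194.5532° ≈ 194.6°
Leg 4: φ1=-0.8989248, φ2=1.2470308, Δφ=2.1459556, Δλ=5.1326712 rad; a=sin²(Δφ/2)+cosφ1·cosφ2·sin²(Δλ/2)=0.8305981336; c=2·atan2(√a, √(1-a))=2.293208540; dist=6371·c=14610.032 ≈ 14610.0 km; running total=40152.6 km
Leg 4 bearing: y=sinΔλ·cosφ2=-0.29045232, x=cosφ1·sinφ2-sinφ1·cosφ2·cosΔλ=0.69170582; θ=atan2(y, x)=-22.7779° <0 so +360° → 337.2221° ≈ 337.2°

Leg 1: dist=8952.9 km, bearing=291.9°
Leg 2: dist=11121.9 km, bearing=168.9°
Leg 3: dist=5467.8 km, bearing=194.6°
Leg 4: dist=14610.0 km, bearing=337.2°
Total: 40152.6 km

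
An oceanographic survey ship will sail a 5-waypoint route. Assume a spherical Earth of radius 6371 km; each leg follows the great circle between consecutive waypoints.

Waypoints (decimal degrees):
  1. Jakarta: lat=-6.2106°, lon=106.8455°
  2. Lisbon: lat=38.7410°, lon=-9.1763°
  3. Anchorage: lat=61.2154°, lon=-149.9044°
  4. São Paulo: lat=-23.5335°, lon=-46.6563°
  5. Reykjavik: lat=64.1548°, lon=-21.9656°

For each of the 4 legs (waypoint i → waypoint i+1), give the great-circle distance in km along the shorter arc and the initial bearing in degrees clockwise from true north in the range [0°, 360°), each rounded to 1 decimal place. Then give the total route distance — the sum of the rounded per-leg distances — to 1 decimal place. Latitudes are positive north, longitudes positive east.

Leg 1: dist=12684.2 km, bearing=309.9°
Leg 2: dist=8346.9 km, bearing=341.6°
Leg 3: dist=12989.3 km, bearing=90.5°
Leg 4: dist=9983.4 km, bearing=10.5°
Total: 44003.8 km

Leg 1: φ1=-0.1083954, φ2=0.6761580, Δφ=0.7845534, Δλ=-2.0249624 rad; a=sin²(Δφ/2)+cosφ1·cosφ2·sin²(Δλ/2)=0.7039407715; c=2·atan2(√a, √(1-a))=1.990928946; dist=6371·c=12684.208 ≈ 12684.2 km; running total=12684.2 km
Leg 1 bearing: y=sinΔλ·cosφ2=-0.70091375, x=cosφ1·sinφ2-sinφ1·cosφ2·cosΔλ=0.58510902; θ=atan2(y, x)=-50.1455° <0 so +360° → 309.8545° ≈ 309.9°
Leg 2: φ1=0.6761580, φ2=1.0684103, Δφ=0.3922523, Δλ=-2.4561687 rad; a=sin²(Δφ/2)+cosφ1·cosφ2·sin²(Δλ/2)=0.3711388757; c=2·atan2(√a, √(1-a))=1.310132254; dist=6371·c=8346.853 ≈ 8346.9 km; running total=21031.1 km
Leg 2 bearing: y=sinΔλ·cosφ2=-0.30480159, x=cosφ1·sinφ2-sinφ1·cosφ2·cosΔλ=0.91688344; θ=atan2(y, x)=-18.3885° <0 so +360° → 341.6115° ≈ 341.6°
Leg 3: φ1=1.0684103, φ2=-0.4107371, Δφ=-1.4791473, Δλ=1.8020193 rad; a=sin²(Δφ/2)+cosφ1·cosφ2·sin²(Δλ/2)=0.7255592604; c=2·atan2(√a, √(1-a))=2.038814564; dist=6371·c=12989.288 ≈ 12989.3 km; running total=34020.4 km
Leg 3 bearing: y=sinΔλ·cosφ2=0.89242713, x=cosφ1·sinφ2-sinφ1·cosφ2·cosΔλ=-0.00811728; θ=atan2(y, x)=90.5211° ≈ 90.5°
Leg 4: φ1=-0.4107371, φ2=1.1197125, Δφ=1.5304496, Δλ=0.4309340 rad; a=sin²(Δφ/2)+cosφ1·cosφ2·sin²(Δλ/2)=0.4981023763; c=2·atan2(√a, √(1-a))=1.567001070; dist=6371·c=9983.364 ≈ 9983.4 km; running total=44003.8 km
Leg 4 bearing: y=sinΔλ·cosφ2=0.18210119, x=cosφ1·sinφ2-sinφ1·cosφ2·cosΔλ=0.98327247; θ=atan2(y, x)=10.4922° ≈ 10.5°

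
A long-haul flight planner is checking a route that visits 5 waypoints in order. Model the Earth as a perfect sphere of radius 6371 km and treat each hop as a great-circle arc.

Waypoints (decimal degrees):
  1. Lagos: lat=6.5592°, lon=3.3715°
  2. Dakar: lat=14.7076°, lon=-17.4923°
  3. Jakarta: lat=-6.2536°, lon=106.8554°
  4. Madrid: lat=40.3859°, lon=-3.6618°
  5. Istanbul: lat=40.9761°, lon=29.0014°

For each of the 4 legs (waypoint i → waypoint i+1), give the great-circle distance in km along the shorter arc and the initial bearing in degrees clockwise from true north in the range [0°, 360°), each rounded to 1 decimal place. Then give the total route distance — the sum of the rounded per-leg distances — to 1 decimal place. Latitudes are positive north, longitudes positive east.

Leg 1: dist=2451.2 km, bearing=293.4°
Leg 2: dist=13872.6 km, bearing=87.4°
Leg 3: dist=12190.4 km, bearing=310.8°
Leg 4: dist=2738.9 km, bearing=77.9°
Total: 31253.1 km

Leg 1: φ1=0.1144796, φ2=0.2566960, Δφ=0.1422164, Δλ=-0.3641420 rad; a=sin²(Δφ/2)+cosφ1·cosφ2·sin²(Δλ/2)=0.0365512169; c=2·atan2(√a, √(1-a))=0.384735952; dist=6371·c=2451.153 ≈ 2451.2 km; running total=2451.2 km
Leg 1 bearing: y=sinΔλ·cosφ2=-0.34447818, x=cosφ1·sinφ2-sinφ1·cosφ2·cosΔλ=0.14898216; θ=atan2(y, x)=-66.6122° <0 so +360° → 293.3878° ≈ 293.4°
Leg 2: φ1=0.2566960, φ2=-0.1091459, Δφ=-0.3658420, Δλ=2.1702768 rad; a=sin²(Δφ/2)+cosφ1·cosφ2·sin²(Δλ/2)=0.7850674672; c=2·atan2(√a, √(1-a))=2.177466416; dist=6371·c=13872.639 ≈ 13872.6 km; running total=16323.8 km
Leg 2 bearing: y=sinΔλ·cosφ2=0.82071595, x=cosφ1·sinφ2-sinφ1·cosφ2·cosΔλ=0.03703352; θ=atan2(y, x)=87.4164° ≈ 87.4°
Leg 3: φ1=-0.1091459, φ2=0.7048669, Δφ=0.8140128, Δλ=-1.9288890 rad; a=sin²(Δφ/2)+cosφ1·cosφ2·sin²(Δλ/2)=0.6679783099; c=2·atan2(√a, √(1-a))=1.913417025; dist=6371·c=12190.380 ≈ 12190.4 km; running total=28514.2 km
Leg 3 bearing: y=sinΔλ·cosφ2=-0.71338102, x=cosφ1·sinφ2-sinφ1·cosφ2·cosΔλ=0.61499648; θ=atan2(y, x)=-49.2358° <0 so +360° → 310.7642° ≈ 310.8°
Leg 4: φ1=0.7048669, φ2=0.7151679, Δφ=0.0103009, Δλ=0.5700804 rad; a=sin²(Δφ/2)+cosφ1·cosφ2·sin²(Δλ/2)=0.0454979255; c=2·atan2(√a, √(1-a))=0.429907878; dist=6371·c=2738.943 ≈ 2738.9 km; running total=31253.1 km
Leg 4 bearing: y=sinΔλ·cosφ2=0.40746421, x=cosφ1·sinφ2-sinφ1·cosφ2·cosΔλ=0.08766056; θ=atan2(y, x)=77.8586° ≈ 77.9°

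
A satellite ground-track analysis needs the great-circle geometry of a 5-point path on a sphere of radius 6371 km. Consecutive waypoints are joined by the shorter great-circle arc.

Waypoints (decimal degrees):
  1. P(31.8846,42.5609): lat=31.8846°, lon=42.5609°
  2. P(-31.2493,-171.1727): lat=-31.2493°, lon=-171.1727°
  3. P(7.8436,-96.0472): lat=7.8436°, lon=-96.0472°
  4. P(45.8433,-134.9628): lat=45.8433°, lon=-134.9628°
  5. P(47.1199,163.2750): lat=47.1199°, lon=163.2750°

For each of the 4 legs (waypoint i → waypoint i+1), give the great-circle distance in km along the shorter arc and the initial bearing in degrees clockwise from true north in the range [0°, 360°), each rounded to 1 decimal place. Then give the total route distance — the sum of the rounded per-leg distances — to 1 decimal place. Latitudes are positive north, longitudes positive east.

Leg 1: dist=16831.3 km, bearing=97.8°
Leg 2: dist=9070.1 km, bearing=75.4°
Leg 3: dist=5625.4 km, bearing=325.5°
Leg 4: dist=4604.5 km, bearing=295.0°
Total: 36131.3 km

Leg 1: φ1=0.5564913, φ2=-0.5454032, Δφ=-1.1018944, Δλ=-3.7303550 rad; a=sin²(Δφ/2)+cosφ1·cosφ2·sin²(Δλ/2)=0.9388569491; c=2·atan2(√a, √(1-a))=2.641866668; dist=6371·c=16831.333 ≈ 16831.3 km; running total=16831.3 km
Leg 1 bearing: y=sinΔλ·cosφ2=0.47476362, x=cosφ1·sinφ2-sinφ1·cosφ2·cosΔλ=-0.06494471; θ=atan2(y, x)=97.7894° ≈ 97.8°
Leg 2: φ1=-0.5454032, φ2=0.1368966, Δφ=0.6822998, Δλ=1.3111873 rad; a=sin²(Δφ/2)+cosφ1·cosφ2·sin²(Δλ/2)=0.4266943469; c=2·atan2(√a, √(1-a))=1.423654642; dist=6371·c=9070.104 ≈ 9070.1 km; running total=25901.4 km
Leg 2 bearing: y=sinΔλ·cosφ2=0.95744821, x=cosφ1·sinφ2-sinφ1·cosφ2·cosΔλ=0.24859214; θ=atan2(y, x)=75.4451° ≈ 75.4°
Leg 3: φ1=0.1368966, φ2=0.8001165, Δφ=0.6632199, Δλ=-0.6792054 rad; a=sin²(Δφ/2)+cosφ1·cosφ2·sin²(Δλ/2)=0.1825698512; c=2·atan2(√a, √(1-a))=0.882968635; dist=6371·c=5625.393 ≈ 5625.4 km; running total=31526.8 km
Leg 3 bearing: y=sinΔλ·cosφ2=-0.43760117, x=cosφ1·sinφ2-sinφ1·cosφ2·cosΔλ=0.63675554; θ=atan2(y, x)=-34.4982° <0 so +360° → 325.5018° ≈ 325.5°
Leg 4: φ1=0.8001165, φ2=0.8223974, Δφ=0.0222809, Δλ=5.2052316 rad; a=sin²(Δφ/2)+cosφ1·cosφ2·sin²(Δλ/2)=0.1249993397; c=2·atan2(√a, √(1-a))=0.722732251; dist=6371·c=4604.527 ≈ 4604.5 km; running total=36131.3 km
Leg 4 bearing: y=sinΔλ·cosφ2=-0.59948512, x=cosφ1·sinφ2-sinφ1·cosφ2·cosΔλ=0.27949171; θ=atan2(y, x)=-65.0041° <0 so +360° → 294.9959° ≈ 295.0°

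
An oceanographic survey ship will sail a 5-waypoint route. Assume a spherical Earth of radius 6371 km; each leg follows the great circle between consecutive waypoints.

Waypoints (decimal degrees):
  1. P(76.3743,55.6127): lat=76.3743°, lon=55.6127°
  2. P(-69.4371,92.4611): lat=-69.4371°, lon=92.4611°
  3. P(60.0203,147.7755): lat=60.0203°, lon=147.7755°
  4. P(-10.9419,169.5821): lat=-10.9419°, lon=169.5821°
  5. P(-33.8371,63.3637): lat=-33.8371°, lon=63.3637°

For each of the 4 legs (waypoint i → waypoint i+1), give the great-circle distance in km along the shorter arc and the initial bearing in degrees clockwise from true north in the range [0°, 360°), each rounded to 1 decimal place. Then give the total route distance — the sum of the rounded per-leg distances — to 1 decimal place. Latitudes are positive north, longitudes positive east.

Leg 1: φ1=1.3329830, φ2=-1.2119060, Δφ=-2.5448890, Δλ=0.6431259 rad; a=sin²(Δφ/2)+cosφ1·cosφ2·sin²(Δλ/2)=0.9218612226; c=2·atan2(√a, √(1-a))=2.574976988; dist=6371·c=16405.178 ≈ 16405.2 km; running total=16405.2 km
Leg 1 bearing: y=sinΔλ·cosφ2=0.21063583, x=cosφ1·sinφ2-sinφ1·cosφ2·cosΔλ=-0.49372561; θ=atan2(y, x)=156.8957° ≈ 156.9°
Leg 2: φ1=-1.2119060, φ2=1.0475519, Δφ=2.2594579, Δλ=0.9654184 rad; a=sin²(Δφ/2)+cosφ1·cosφ2·sin²(Δλ/2)=0.8555681652; c=2·atan2(√a, √(1-a))=2.361909495; dist=6371·c=15047.725 ≈ 15047.7 km; running total=31452.9 km
Leg 2 bearing: y=sinΔλ·cosφ2=0.41089121, x=cosφ1·sinφ2-sinφ1·cosφ2·cosΔλ=0.57048535; θ=atan2(y, x)=35.7633° ≈ 35.8°
Leg 3: φ1=1.0475519, φ2=-0.1909722, Δφ=-1.2385240, Δλ=0.3805970 rad; a=sin²(Δφ/2)+cosφ1·cosφ2·sin²(Δλ/2)=0.3544572991; c=2·atan2(√a, √(1-a))=1.275435154; dist=6371·c=8125.797 ≈ 8125.8 km; running total=39578.7 km
Leg 3 bearing: y=sinΔλ·cosφ2=0.36472144, x=cosφ1·sinφ2-sinφ1·cosφ2·cosΔλ=-0.88444760; θ=atan2(y, x)=157.5901° ≈ 157.6°
Leg 4: φ1=-0.1909722, φ2=-0.5905688, Δφ=-0.3995966, Δλ=-1.8538608 rad; a=sin²(Δφ/2)+cosφ1·cosφ2·sin²(Δλ/2)=0.5610403791; c=2·atan2(√a, √(1-a))=1.693182380; dist=6371·c=10787.265 ≈ 10787.3 km; running total=50366.0 km
Leg 4 bearing: y=sinΔλ·cosφ2=-0.79756860, x=cosφ1·sinφ2-sinφ1·cosφ2·cosΔλ=-0.59074581; θ=atan2(y, x)=-126.5267° <0 so +360° → 233.4733° ≈ 233.5°

Leg 1: dist=16405.2 km, bearing=156.9°
Leg 2: dist=15047.7 km, bearing=35.8°
Leg 3: dist=8125.8 km, bearing=157.6°
Leg 4: dist=10787.3 km, bearing=233.5°
Total: 50366.0 km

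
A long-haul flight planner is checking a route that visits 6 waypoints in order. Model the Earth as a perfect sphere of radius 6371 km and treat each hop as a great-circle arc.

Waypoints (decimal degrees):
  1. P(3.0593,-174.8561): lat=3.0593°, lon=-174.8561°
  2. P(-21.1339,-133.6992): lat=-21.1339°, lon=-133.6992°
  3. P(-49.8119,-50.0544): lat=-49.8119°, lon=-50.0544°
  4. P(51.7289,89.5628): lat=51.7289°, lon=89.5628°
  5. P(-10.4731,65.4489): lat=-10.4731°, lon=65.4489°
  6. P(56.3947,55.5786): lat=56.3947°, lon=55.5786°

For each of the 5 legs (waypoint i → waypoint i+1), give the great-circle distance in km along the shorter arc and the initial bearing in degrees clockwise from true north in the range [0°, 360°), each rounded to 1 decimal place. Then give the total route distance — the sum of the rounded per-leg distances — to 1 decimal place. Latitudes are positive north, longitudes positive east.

Leg 1: dist=5225.9 km, bearing=122.9°
Leg 2: dist=7783.4 km, bearing=137.0°
Leg 3: dist=17203.7 km, bearing=70.0°
Leg 4: dist=7293.7 km, bearing=206.2°
Leg 5: dist=7491.1 km, bearing=354.1°
Total: 44997.8 km

Leg 1: φ1=0.0533949, φ2=-0.3688561, Δφ=-0.4222510, Δλ=0.7183234 rad; a=sin²(Δφ/2)+cosφ1·cosφ2·sin²(Δλ/2)=0.1589867127; c=2·atan2(√a, √(1-a))=0.820266169; dist=6371·c=5225.916 ≈ 5225.9 km; running total=5225.9 km
Leg 1 bearing: y=sinΔλ·cosφ2=0.61385815, x=cosφ1·sinφ2-sinφ1·cosφ2·cosΔλ=-0.39751468; θ=atan2(y, x)=122.9258° ≈ 122.9°
Leg 2: φ1=-0.3688561, φ2=-0.8693817, Δφ=-0.5005255, Δλ=1.4598772 rad; a=sin²(Δφ/2)+cosφ1·cosφ2·sin²(Δλ/2)=0.3289704662; c=2·atan2(√a, √(1-a))=1.221689054; dist=6371·c=7783.381 ≈ 7783.4 km; running total=13009.3 km
Leg 2 bearing: y=sinΔλ·cosφ2=0.64133353, x=cosφ1·sinφ2-sinφ1·cosφ2·cosΔλ=-0.68679466; θ=atan2(y, x)=136.9604° ≈ 137.0°
Leg 3: φ1=-0.8693817, φ2=0.9028396, Δφ=1.7722213, Δλ=2.4367798 rad; a=sin²(Δφ/2)+cosφ1·cosφ2·sin²(Δλ/2)=0.9521039846; c=2·atan2(√a, √(1-a))=2.700317921; dist=6371·c=17203.725 ≈ 17203.7 km; running total=30213.0 km
Leg 3 bearing: y=sinΔλ·cosφ2=0.40129291, x=cosφ1·sinφ2-sinφ1·cosφ2·cosΔλ=0.14619149; θ=atan2(y, x)=69.9833° ≈ 70.0°
Leg 4: φ1=0.9028396, φ2=-0.1827901, Δφ=-1.0856297, Δλ=-0.4208670 rad; a=sin²(Δφ/2)+cosφ1·cosφ2·sin²(Δλ/2)=0.2933970946; c=2·atan2(√a, √(1-a))=1.144824662; dist=6371·c=7293.678 ≈ 7293.7 km; running total=37506.7 km
Leg 4 bearing: y=sinΔλ·cosφ2=-0.40174557, x=cosφ1·sinφ2-sinφ1·cosφ2·cosΔλ=-0.81722791; θ=atan2(y, x)=-153.8215° <0 so +360° → 206.1785° ≈ 206.2°
Leg 5: φ1=-0.1827901, φ2=0.9842732, Δφ=1.1670633, Δλ=-0.1722692 rad; a=sin²(Δφ/2)+cosφ1·cosφ2·sin²(Δλ/2)=0.3076008983; c=2·atan2(√a, √(1-a))=1.175807145; dist=6371·c=7491.067 ≈ 7491.1 km; running total=44997.8 km
Leg 5 bearing: y=sinΔλ·cosφ2=-0.09487472, x=cosφ1·sinφ2-sinφ1·cosφ2·cosΔλ=0.91811172; θ=atan2(y, x)=-5.8998° <0 so +360° → 354.1002° ≈ 354.1°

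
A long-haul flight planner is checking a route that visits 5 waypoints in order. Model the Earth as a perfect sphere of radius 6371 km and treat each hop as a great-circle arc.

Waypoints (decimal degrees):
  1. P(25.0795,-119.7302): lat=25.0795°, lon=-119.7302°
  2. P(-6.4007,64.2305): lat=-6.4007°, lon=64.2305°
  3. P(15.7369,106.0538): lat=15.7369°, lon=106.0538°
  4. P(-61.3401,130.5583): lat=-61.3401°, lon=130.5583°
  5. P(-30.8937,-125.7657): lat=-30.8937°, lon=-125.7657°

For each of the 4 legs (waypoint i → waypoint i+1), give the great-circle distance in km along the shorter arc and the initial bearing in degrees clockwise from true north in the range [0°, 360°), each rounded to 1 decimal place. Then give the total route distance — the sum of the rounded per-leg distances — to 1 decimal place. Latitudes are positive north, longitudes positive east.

Leg 1: dist=17895.8 km, bearing=347.9°
Leg 2: dist=5221.2 km, bearing=61.4°
Leg 3: dist=8841.1 km, bearing=168.3°
Leg 4: dist=7707.4 km, bearing=117.0°
Total: 39665.5 km

Leg 1: φ1=0.4377198, φ2=-0.1117133, Δφ=-0.5494331, Δλ=3.2107199 rad; a=sin²(Δφ/2)+cosφ1·cosφ2·sin²(Δλ/2)=0.9725895803; c=2·atan2(√a, √(1-a))=2.808939138; dist=6371·c=17895.751 ≈ 17895.8 km; running total=17895.8 km
Leg 1 bearing: y=sinΔλ·cosφ2=-0.06864166, x=cosφ1·sinφ2-sinφ1·cosφ2·cosΔλ=0.31925644; θ=atan2(y, x)=-12.1341° <0 so +360° → 347.8659° ≈ 347.9°
Leg 2: φ1=-0.1117133, φ2=0.2746607, Δφ=0.3863740, Δλ=0.7299543 rad; a=sin²(Δφ/2)+cosφ1·cosφ2·sin²(Δλ/2)=0.1587172220; c=2·atan2(√a, √(1-a))=0.819528925; dist=6371·c=5221.219 ≈ 5221.2 km; running total=23117.0 km
Leg 2 bearing: y=sinΔλ·cosφ2=0.64184076, x=cosφ1·sinφ2-sinφ1·cosφ2·cosΔλ=0.34949207; θ=atan2(y, x)=61.4310° ≈ 61.4°
Leg 3: φ1=0.2746607, φ2=-1.0705867, Δφ=-1.3452474, Δλ=0.4276842 rad; a=sin²(Δφ/2)+cosφ1·cosφ2·sin²(Δλ/2)=0.4089692201; c=2·atan2(√a, √(1-a))=1.387713681; dist=6371·c=8841.124 ≈ 8841.1 km; running total=31958.1 km
Leg 3 bearing: y=sinΔλ·cosφ2=0.19892509, x=cosφ1·sinφ2-sinφ1·cosφ2·cosΔλ=-0.96295503; θ=atan2(y, x)=168.3281° ≈ 168.3°
Leg 4: φ1=-1.0705867, φ2=-0.5391968, Δφ=0.5313899, Δλ=-4.4736978 rad; a=sin²(Δφ/2)+cosφ1·cosφ2·sin²(Δλ/2)=0.3233829588; c=2·atan2(√a, √(1-a))=1.209770536; dist=6371·c=7707.448 ≈ 7707.4 km; running total=39665.5 km
Leg 4 bearing: y=sinΔλ·cosφ2=0.83379212, x=cosφ1·sinφ2-sinφ1·cosφ2·cosΔλ=-0.42428338; θ=atan2(y, x)=116.9697° ≈ 117.0°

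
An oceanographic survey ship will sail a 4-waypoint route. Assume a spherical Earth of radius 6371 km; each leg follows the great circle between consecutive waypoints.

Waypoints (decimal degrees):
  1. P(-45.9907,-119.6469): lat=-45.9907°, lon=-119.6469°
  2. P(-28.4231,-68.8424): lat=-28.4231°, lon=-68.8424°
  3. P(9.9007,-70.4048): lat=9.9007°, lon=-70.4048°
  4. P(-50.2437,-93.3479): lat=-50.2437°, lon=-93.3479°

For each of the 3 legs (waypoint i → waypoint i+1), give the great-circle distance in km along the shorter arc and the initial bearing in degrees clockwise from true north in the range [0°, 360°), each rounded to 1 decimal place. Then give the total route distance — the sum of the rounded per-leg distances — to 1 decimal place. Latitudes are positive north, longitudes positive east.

Leg 1: φ1=-0.8026891, φ2=-0.4960767, Δφ=0.3066125, Δλ=0.8867058 rad; a=sin²(Δφ/2)+cosφ1·cosφ2·sin²(Δλ/2)=0.1357574307; c=2·atan2(√a, √(1-a))=0.754688262; dist=6371·c=4808.119 ≈ 4808.1 km; running total=4808.1 km
Leg 1 bearing: y=sinΔλ·cosφ2=0.68157381, x=cosφ1·sinφ2-sinφ1·cosφ2·cosΔλ=0.06904016; θ=atan2(y, x)=84.2159° ≈ 84.2°
Leg 2: φ1=-0.4960767, φ2=0.1727998, Δφ=0.6688765, Δλ=-0.0272690 rad; a=sin²(Δφ/2)+cosφ1·cosφ2·sin²(Δλ/2)=0.1079016192; c=2·atan2(√a, √(1-a))=0.669395737; dist=6371·c=4264.720 ≈ 4264.7 km; running total=9072.8 km
Leg 2 bearing: y=sinΔλ·cosφ2=-0.02685958, x=cosφ1·sinφ2-sinφ1·cosφ2·cosΔλ=0.61993064; θ=atan2(y, x)=-2.4809° <0 so +360° → 357.5191° ≈ 357.5°
Leg 3: φ1=0.1727998, φ2=-0.8769180, Δφ=-1.0497178, Δλ=-0.4004326 rad; a=sin²(Δφ/2)+cosφ1·cosφ2·sin²(Δλ/2)=0.2760109501; c=2·atan2(√a, √(1-a))=1.106293793; dist=6371·c=7048.198 ≈ 7048.2 km; running total=16121.0 km
Leg 3 bearing: y=sinΔλ·cosφ2=-0.24929701, x=cosφ1·sinφ2-sinφ1·cosφ2·cosΔλ=-0.85858408; θ=atan2(y, x)=-163.8089° <0 so +360° → 196.1911° ≈ 196.2°

Leg 1: dist=4808.1 km, bearing=84.2°
Leg 2: dist=4264.7 km, bearing=357.5°
Leg 3: dist=7048.2 km, bearing=196.2°
Total: 16121.0 km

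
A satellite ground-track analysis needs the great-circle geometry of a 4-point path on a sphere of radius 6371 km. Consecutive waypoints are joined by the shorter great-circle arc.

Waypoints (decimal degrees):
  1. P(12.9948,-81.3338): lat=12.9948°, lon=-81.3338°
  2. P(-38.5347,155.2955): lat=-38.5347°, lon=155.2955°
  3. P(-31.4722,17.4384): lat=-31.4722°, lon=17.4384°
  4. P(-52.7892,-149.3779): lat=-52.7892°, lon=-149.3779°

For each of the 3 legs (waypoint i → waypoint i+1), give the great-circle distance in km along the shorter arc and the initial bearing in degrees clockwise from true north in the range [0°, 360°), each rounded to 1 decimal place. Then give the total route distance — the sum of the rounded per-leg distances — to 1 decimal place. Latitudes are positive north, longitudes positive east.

Leg 1: φ1=0.2268020, φ2=-0.6725574, Δφ=-0.8993594, Δλ=4.1299604 rad; a=sin²(Δφ/2)+cosφ1·cosφ2·sin²(Δλ/2)=0.7796684645; c=2·atan2(√a, √(1-a))=2.164382009; dist=6371·c=13789.278 ≈ 13789.3 km; running total=13789.3 km
Leg 1 bearing: y=sinΔλ·cosφ2=-0.65326400, x=cosφ1·sinφ2-sinφ1·cosφ2·cosΔλ=-0.51028262; θ=atan2(y, x)=-127.9944° <0 so +360° → 232.0056° ≈ 232.0°
Leg 2: φ1=-0.6725574, φ2=-0.5492935, Δφ=0.1232639, Δλ=-2.4060603 rad; a=sin²(Δφ/2)+cosφ1·cosφ2·sin²(Δλ/2)=0.5847142953; c=2·atan2(√a, √(1-a))=1.741046175; dist=6371·c=11092.205 ≈ 11092.2 km; running total=24881.5 km
Leg 2 bearing: y=sinΔλ·cosφ2=-0.57227623, x=cosφ1·sinφ2-sinφ1·cosφ2·cosΔλ=-0.80236767; θ=atan2(y, x)=-144.5022° <0 so +360° → 215.4978° ≈ 215.5°
Leg 3: φ1=-0.5492935, φ2=-0.9213453, Δφ=-0.3720518, Δλ=-2.9114937 rad; a=sin²(Δφ/2)+cosφ1·cosφ2·sin²(Δλ/2)=0.5431979641; c=2·atan2(√a, √(1-a))=1.657300098; dist=6371·c=10558.659 ≈ 10558.7 km; running total=35440.2 km
Leg 3 bearing: y=sinΔλ·cosφ2=-0.13792751, x=cosφ1·sinφ2-sinφ1·cosφ2·cosΔλ=-0.98666699; θ=atan2(y, x)=-172.0421° <0 so +360° → 187.9579° ≈ 188.0°

Leg 1: dist=13789.3 km, bearing=232.0°
Leg 2: dist=11092.2 km, bearing=215.5°
Leg 3: dist=10558.7 km, bearing=188.0°
Total: 35440.2 km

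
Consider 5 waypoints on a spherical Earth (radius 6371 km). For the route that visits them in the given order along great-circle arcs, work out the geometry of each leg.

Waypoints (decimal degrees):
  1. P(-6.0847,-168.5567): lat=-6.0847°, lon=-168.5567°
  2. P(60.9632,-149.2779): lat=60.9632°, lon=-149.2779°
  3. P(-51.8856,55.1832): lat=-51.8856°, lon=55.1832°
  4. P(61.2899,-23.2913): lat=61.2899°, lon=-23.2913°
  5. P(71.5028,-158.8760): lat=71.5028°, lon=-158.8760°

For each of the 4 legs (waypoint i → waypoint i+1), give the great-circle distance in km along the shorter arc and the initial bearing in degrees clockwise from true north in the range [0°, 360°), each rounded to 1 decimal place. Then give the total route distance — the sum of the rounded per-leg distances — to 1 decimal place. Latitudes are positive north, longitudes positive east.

Leg 1: φ1=-0.1061980, φ2=1.0640086, Δφ=1.1702066, Δλ=0.3364785 rad; a=sin²(Δφ/2)+cosφ1·cosφ2·sin²(Δλ/2)=0.3185516500; c=2·atan2(√a, √(1-a))=1.199421692; dist=6371·c=7641.516 ≈ 7641.5 km; running total=7641.5 km
Leg 1 bearing: y=sinΔλ·cosφ2=0.16025268, x=cosφ1·sinφ2-sinφ1·cosφ2·cosΔλ=0.91794611; θ=atan2(y, x)=9.9028° ≈ 9.9°
Leg 2: φ1=1.0640086, φ2=-0.9055746, Δφ=-1.9695831, Δλ=3.5685194 rad; a=sin²(Δφ/2)+cosφ1·cosφ2·sin²(Δλ/2)=0.9802926870; c=2·atan2(√a, √(1-a))=2.859896714; dist=6371·c=18220.402 ≈ 18220.4 km; running total=25861.9 km
Leg 2 bearing: y=sinΔλ·cosφ2=-0.25558123, x=cosφ1·sinφ2-sinφ1·cosφ2·cosΔλ=0.10933423; θ=atan2(y, x)=-66.8394° <0 so +360° → 293.1606° ≈ 293.2°
Leg 3: φ1=-0.9055746, φ2=1.0697106, Δφ=1.9752851, Δλ=-1.3696384 rad; a=sin²(Δφ/2)+cosφ1·cosφ2·sin²(Δλ/2)=0.8154056859; c=2·atan2(√a, √(1-a))=2.253394763; dist=6371·c=14356.378 ≈ 14356.4 km; running total=40218.3 km
Leg 3 bearing: y=sinΔλ·cosφ2=-0.47069171, x=cosφ1·sinφ2-sinφ1·cosφ2·cosΔλ=0.61686816; θ=atan2(y, x)=-37.3449° <0 so +360° → 322.6551° ≈ 322.7°
Leg 4: φ1=1.0697106, φ2=1.2479593, Δφ=0.1782487, Δλ=-2.3663994 rad; a=sin²(Δφ/2)+cosφ1·cosφ2·sin²(Δλ/2)=0.1385541078; c=2·atan2(√a, √(1-a))=0.762817957; dist=6371·c=4859.913 ≈ 4859.9 km; running total=45078.2 km
Leg 4 bearing: y=sinΔλ·cosφ2=-0.22203453, x=cosφ1·sinφ2-sinφ1·cosφ2·cosΔλ=0.65431501; θ=atan2(y, x)=-18.7441° <0 so +360° → 341.2559° ≈ 341.3°

Leg 1: dist=7641.5 km, bearing=9.9°
Leg 2: dist=18220.4 km, bearing=293.2°
Leg 3: dist=14356.4 km, bearing=322.7°
Leg 4: dist=4859.9 km, bearing=341.3°
Total: 45078.2 km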